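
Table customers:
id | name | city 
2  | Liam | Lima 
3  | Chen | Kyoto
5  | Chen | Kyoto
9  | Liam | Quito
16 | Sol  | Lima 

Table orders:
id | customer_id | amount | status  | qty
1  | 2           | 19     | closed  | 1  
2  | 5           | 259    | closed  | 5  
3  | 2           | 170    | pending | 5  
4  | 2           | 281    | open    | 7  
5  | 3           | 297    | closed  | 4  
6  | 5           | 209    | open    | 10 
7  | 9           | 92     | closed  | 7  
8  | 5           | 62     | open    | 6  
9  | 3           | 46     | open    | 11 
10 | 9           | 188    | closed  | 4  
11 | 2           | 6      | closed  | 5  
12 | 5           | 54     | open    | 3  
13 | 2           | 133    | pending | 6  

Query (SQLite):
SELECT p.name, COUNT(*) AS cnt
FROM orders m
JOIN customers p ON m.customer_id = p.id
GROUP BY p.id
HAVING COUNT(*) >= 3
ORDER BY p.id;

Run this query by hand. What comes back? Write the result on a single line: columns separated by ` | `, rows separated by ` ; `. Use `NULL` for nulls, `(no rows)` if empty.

Liam | 5 ; Chen | 4

Join each orders row to its customers via customer_id.
Group joined rows by customers.id; compute COUNT(*) per group.
HAVING: keep groups with count ≥ 3.
  2: ids {1, 3, 4, 11, 13} → COUNT(*)=5
  3: ids {5, 9} → COUNT(*)=2
  5: ids {2, 6, 8, 12} → COUNT(*)=4
  9: ids {7, 10} → COUNT(*)=2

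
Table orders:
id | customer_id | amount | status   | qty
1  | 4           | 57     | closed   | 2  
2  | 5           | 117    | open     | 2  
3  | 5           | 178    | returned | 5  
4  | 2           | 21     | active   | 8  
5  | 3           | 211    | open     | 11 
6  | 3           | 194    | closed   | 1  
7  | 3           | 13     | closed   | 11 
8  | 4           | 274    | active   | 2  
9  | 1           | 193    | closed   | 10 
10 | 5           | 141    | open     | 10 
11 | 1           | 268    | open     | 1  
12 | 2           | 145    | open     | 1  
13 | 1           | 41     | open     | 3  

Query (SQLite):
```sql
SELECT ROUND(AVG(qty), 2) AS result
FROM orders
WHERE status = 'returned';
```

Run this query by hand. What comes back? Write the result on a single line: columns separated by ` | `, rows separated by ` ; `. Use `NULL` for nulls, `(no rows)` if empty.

Rows where status='returned' → qty values: [5].
AVG = 5 / 1 (rounded to 2 dp).

5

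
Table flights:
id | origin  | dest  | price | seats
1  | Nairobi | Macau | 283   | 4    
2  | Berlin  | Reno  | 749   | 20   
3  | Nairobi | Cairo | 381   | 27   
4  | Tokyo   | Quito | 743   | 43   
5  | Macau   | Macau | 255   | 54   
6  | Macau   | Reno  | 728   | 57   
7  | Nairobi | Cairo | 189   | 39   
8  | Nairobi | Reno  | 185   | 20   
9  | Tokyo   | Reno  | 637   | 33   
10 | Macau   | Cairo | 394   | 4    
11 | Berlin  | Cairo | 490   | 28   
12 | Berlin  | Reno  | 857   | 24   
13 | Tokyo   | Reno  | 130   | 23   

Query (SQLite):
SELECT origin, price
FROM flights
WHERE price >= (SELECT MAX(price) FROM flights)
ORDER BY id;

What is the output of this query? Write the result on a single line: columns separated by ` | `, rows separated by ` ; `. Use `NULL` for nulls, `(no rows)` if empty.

Scalar subquery: MAX(price) over all flights rows = 857.
Keep rows where price >= that value.

Berlin | 857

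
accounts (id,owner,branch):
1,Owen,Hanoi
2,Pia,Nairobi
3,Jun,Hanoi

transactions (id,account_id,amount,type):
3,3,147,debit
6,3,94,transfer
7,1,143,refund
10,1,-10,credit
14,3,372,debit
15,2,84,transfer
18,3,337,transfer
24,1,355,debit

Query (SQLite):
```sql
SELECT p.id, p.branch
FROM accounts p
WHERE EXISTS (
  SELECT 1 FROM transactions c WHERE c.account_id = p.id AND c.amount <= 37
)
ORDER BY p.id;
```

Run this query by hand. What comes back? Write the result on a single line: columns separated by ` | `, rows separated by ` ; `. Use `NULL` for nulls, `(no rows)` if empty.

1 | Hanoi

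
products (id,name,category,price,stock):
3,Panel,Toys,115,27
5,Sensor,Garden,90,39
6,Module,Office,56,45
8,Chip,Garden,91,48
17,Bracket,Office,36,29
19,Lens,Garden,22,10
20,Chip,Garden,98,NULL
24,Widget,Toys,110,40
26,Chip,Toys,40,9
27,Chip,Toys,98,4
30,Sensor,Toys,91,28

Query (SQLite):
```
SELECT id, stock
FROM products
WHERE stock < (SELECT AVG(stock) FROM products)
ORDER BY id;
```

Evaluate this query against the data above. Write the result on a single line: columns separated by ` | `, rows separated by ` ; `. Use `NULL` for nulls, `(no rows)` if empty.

Scalar subquery: AVG(stock) over all products rows = 27.9.
Keep rows where stock < that value.

3 | 27 ; 19 | 10 ; 26 | 9 ; 27 | 4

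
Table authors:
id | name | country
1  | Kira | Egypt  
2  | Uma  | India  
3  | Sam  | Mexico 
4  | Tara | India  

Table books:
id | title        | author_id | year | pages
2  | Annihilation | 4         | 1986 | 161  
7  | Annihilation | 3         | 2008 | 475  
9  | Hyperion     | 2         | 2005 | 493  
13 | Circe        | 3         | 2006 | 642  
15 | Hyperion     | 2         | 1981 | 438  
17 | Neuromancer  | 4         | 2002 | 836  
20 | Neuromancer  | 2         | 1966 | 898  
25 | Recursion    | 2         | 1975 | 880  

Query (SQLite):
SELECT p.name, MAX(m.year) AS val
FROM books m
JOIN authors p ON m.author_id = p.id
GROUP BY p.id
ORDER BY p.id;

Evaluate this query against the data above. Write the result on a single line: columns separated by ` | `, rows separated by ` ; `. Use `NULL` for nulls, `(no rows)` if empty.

Join each books row to its authors via author_id.
Group joined rows by authors.id; compute MAX(m.year) per group.
  2: ids {9, 15, 20, 25} → MAX(m.year)=2005
  3: ids {7, 13} → MAX(m.year)=2008
  4: ids {2, 17} → MAX(m.year)=2002

Uma | 2005 ; Sam | 2008 ; Tara | 2002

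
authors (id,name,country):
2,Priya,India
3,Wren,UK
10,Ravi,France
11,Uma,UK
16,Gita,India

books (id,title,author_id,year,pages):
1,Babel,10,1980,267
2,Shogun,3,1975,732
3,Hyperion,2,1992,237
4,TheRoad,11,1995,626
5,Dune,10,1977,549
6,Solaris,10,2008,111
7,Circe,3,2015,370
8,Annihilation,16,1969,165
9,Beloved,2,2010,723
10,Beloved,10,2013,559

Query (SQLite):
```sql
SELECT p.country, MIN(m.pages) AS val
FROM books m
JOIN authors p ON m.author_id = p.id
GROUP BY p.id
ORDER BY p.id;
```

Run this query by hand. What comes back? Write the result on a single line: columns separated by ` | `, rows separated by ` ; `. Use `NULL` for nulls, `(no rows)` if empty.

India | 237 ; UK | 370 ; France | 111 ; UK | 626 ; India | 165

Join each books row to its authors via author_id.
Group joined rows by authors.id; compute MIN(m.pages) per group.
  2: ids {3, 9} → MIN(m.pages)=237
  3: ids {2, 7} → MIN(m.pages)=370
  10: ids {1, 5, 6, 10} → MIN(m.pages)=111
  11: ids {4} → MIN(m.pages)=626
  16: ids {8} → MIN(m.pages)=165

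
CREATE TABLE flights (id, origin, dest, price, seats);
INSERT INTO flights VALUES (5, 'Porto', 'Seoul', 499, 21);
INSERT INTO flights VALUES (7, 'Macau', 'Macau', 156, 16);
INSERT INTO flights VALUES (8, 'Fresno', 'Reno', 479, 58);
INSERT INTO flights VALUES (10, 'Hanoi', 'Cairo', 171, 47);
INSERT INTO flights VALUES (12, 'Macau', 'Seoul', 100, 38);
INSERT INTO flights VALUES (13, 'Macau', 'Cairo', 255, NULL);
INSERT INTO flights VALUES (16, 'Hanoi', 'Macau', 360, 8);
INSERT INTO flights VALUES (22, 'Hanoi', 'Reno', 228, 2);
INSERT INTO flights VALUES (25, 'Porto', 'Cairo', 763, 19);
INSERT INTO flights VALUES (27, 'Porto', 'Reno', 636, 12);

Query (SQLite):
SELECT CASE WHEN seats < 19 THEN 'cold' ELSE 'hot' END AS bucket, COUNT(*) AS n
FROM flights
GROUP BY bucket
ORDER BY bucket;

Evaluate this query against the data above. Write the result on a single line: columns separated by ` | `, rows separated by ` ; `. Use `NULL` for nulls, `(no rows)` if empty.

Bucket rows by seats < 19 → 'cold' else 'hot'; count each bucket.
NULL < 19 is unknown, so NULL seats falls into ELSE → 'hot'.

cold | 4 ; hot | 6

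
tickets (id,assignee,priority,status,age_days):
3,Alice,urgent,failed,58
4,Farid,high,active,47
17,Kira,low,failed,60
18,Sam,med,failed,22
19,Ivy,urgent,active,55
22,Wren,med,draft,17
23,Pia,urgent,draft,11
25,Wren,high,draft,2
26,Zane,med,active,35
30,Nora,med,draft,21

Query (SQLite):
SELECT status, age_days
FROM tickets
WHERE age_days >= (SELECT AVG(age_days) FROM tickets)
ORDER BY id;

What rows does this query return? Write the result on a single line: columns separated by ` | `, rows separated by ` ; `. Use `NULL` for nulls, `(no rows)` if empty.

Scalar subquery: AVG(age_days) over all tickets rows = 32.8.
Keep rows where age_days >= that value.

failed | 58 ; active | 47 ; failed | 60 ; active | 55 ; active | 35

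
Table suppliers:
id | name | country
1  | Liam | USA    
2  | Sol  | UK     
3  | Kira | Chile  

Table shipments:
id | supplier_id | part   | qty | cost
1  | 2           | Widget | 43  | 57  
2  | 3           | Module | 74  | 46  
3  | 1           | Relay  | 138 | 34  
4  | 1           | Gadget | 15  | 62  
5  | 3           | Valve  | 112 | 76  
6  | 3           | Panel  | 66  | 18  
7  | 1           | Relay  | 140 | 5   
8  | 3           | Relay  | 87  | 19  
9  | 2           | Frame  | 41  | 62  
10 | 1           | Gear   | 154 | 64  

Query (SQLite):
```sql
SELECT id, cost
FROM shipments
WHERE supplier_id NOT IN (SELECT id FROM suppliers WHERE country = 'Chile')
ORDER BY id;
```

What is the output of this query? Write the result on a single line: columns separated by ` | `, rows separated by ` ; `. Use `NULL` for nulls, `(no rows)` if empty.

1 | 57 ; 3 | 34 ; 4 | 62 ; 7 | 5 ; 9 | 62 ; 10 | 64

Inner query: suppliers.id where country = 'Chile'.
Outer: keep shipments rows whose supplier_id is not in that set.
Inner query → {3}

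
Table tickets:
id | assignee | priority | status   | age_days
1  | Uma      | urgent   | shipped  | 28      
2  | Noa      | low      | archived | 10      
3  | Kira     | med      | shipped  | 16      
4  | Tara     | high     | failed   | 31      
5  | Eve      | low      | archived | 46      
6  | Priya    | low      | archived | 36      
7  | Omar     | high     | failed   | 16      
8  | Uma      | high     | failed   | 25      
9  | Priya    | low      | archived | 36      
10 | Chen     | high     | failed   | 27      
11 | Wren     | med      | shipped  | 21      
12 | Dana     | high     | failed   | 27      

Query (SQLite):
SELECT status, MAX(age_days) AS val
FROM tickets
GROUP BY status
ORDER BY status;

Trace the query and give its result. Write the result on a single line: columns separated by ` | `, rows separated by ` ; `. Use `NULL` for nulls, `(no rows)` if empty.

Partition tickets by status; compute MAX(age_days) within each group.
  archived: ids {2, 5, 6, 9} → MAX(age_days)=46
  failed: ids {4, 7, 8, 10, 12} → MAX(age_days)=31
  shipped: ids {1, 3, 11} → MAX(age_days)=28

archived | 46 ; failed | 31 ; shipped | 28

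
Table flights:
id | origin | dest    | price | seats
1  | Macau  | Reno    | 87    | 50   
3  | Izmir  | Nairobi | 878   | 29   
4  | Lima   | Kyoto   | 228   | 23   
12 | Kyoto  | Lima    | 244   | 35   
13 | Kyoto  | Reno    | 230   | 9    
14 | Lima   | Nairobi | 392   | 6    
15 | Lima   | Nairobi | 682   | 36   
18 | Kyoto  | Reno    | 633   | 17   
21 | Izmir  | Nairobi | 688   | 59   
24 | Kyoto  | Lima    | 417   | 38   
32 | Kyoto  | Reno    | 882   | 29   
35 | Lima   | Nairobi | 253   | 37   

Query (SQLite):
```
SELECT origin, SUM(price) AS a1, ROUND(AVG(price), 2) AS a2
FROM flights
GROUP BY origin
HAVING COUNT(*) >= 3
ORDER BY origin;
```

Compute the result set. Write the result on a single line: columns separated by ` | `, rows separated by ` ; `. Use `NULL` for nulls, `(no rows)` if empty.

Group flights by origin.
Per group compute: SUM(price), ROUND(AVG(price), 2).
HAVING: drop groups with fewer than 3 rows.
  Izmir: ids {3, 21} → SUM(price)=1566, ROUND(AVG(price), 2)=783
  Kyoto: ids {12, 13, 18, 24, 32} → SUM(price)=2406, ROUND(AVG(price), 2)=481.2
  Lima: ids {4, 14, 15, 35} → SUM(price)=1555, ROUND(AVG(price), 2)=388.75
  Macau: ids {1} → SUM(price)=87, ROUND(AVG(price), 2)=87

Kyoto | 2406 | 481.2 ; Lima | 1555 | 388.75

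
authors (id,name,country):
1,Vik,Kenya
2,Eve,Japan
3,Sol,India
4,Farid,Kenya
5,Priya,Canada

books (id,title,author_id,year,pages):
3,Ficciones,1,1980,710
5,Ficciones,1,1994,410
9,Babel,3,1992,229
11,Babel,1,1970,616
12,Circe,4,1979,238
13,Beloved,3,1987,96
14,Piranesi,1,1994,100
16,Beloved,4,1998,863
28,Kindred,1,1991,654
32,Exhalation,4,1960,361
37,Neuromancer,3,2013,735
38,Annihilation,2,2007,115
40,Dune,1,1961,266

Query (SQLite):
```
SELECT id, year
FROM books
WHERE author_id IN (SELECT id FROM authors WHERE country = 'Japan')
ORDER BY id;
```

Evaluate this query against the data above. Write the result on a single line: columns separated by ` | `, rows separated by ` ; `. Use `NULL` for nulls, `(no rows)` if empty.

Inner query: authors.id where country = 'Japan'.
Outer: keep books rows whose author_id is in that set.
Inner query → {2}

38 | 2007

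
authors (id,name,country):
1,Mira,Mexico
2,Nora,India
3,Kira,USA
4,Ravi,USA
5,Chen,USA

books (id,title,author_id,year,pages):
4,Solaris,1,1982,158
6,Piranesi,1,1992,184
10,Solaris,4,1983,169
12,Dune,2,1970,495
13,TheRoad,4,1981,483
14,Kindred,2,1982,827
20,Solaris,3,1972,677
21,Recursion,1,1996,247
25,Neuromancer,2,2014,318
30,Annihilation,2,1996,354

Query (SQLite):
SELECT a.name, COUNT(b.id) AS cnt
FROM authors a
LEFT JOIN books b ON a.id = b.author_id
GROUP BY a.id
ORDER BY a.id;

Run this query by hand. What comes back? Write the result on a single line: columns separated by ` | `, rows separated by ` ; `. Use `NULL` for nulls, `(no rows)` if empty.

LEFT JOIN keeps every authors row; unmatched ones get NULL for books columns.
Group by authors.id and compute COUNT(b.id). COUNT(col) of an all-NULL group is 0.
  1: ids {4, 6, 21} → COUNT(b.id)=3
  2: ids {12, 14, 25, 30} → COUNT(b.id)=4
  3: ids {20} → COUNT(b.id)=1
  4: ids {10, 13} → COUNT(b.id)=2
  5: ids {—} → COUNT(b.id)=0

Mira | 3 ; Nora | 4 ; Kira | 1 ; Ravi | 2 ; Chen | 0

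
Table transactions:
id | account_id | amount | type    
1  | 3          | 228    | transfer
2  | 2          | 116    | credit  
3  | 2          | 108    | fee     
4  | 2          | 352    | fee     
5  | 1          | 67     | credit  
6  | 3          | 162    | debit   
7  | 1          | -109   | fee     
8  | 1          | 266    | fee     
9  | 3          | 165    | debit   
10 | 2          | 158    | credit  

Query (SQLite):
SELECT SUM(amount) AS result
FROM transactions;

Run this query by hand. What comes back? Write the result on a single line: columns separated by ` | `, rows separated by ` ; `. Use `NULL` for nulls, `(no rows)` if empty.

All amount values: [228, 116, 108, 352, 67, 162, -109, 266, 165, 158].
SUM of non-NULL values = 1513.

1513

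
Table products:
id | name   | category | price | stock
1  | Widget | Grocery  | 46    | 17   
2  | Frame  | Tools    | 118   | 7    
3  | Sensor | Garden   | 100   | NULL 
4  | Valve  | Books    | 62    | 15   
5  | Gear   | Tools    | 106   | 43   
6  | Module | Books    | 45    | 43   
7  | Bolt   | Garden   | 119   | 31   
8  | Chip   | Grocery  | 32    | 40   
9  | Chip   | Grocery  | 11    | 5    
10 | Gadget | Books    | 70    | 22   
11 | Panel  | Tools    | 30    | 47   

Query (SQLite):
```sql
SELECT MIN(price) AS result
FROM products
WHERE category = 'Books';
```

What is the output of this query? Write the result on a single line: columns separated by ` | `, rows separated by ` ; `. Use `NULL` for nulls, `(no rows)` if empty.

45

Rows where category='Books' → price values: [62, 45, 70].
MIN of non-NULL values = 45.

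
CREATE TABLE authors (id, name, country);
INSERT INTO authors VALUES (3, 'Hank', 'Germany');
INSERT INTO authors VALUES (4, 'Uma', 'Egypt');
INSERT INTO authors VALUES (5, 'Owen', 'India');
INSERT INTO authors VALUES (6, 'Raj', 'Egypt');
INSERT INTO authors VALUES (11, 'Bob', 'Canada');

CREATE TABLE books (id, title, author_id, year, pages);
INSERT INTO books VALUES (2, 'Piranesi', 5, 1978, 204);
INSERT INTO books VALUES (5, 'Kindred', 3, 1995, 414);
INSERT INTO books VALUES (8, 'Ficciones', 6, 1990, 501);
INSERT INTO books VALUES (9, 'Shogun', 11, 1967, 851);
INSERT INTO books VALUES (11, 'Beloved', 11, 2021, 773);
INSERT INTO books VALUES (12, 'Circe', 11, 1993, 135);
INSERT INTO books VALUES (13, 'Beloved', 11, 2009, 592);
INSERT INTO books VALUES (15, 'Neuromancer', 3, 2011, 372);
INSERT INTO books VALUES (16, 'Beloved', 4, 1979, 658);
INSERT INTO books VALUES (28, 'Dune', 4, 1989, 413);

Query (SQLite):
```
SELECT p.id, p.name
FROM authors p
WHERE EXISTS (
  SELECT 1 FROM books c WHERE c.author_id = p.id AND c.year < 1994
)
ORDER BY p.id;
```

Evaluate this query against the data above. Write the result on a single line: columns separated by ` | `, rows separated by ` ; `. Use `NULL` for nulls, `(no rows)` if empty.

4 | Uma ; 5 | Owen ; 6 | Raj ; 11 | Bob

For each authors row, check whether any books with matching author_id has year < 1994.
Keep rows where that is true.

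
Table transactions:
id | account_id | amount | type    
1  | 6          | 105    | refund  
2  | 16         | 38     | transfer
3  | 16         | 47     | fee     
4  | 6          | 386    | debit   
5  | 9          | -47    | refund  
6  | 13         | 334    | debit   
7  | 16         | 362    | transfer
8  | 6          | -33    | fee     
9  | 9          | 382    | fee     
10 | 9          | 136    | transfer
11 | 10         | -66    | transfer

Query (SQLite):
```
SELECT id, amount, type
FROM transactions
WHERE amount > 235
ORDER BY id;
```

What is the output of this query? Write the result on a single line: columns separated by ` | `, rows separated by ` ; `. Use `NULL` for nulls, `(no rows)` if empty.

amount > 235: ids {4, 6, 7, 9}

4 | 386 | debit ; 6 | 334 | debit ; 7 | 362 | transfer ; 9 | 382 | fee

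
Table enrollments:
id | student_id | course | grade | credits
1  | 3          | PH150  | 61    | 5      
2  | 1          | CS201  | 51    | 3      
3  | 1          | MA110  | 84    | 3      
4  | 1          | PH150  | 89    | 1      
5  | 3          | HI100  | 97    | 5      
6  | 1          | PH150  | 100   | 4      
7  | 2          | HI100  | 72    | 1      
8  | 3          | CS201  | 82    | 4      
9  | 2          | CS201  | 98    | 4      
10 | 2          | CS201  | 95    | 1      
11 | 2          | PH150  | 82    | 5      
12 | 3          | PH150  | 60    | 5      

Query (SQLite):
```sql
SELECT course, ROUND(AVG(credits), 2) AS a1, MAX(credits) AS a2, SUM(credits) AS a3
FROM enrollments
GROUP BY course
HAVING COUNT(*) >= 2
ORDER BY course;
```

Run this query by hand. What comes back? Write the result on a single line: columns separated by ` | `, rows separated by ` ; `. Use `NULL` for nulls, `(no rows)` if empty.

CS201 | 3 | 4 | 12 ; HI100 | 3 | 5 | 6 ; PH150 | 4 | 5 | 20

Group enrollments by course.
Per group compute: ROUND(AVG(credits), 2), MAX(credits), SUM(credits).
HAVING: drop groups with fewer than 2 rows.
  CS201: ids {2, 8, 9, 10} → ROUND(AVG(credits), 2)=3, MAX(credits)=4, SUM(credits)=12
  HI100: ids {5, 7} → ROUND(AVG(credits), 2)=3, MAX(credits)=5, SUM(credits)=6
  MA110: ids {3} → ROUND(AVG(credits), 2)=3, MAX(credits)=3, SUM(credits)=3
  PH150: ids {1, 4, 6, 11, 12} → ROUND(AVG(credits), 2)=4, MAX(credits)=5, SUM(credits)=20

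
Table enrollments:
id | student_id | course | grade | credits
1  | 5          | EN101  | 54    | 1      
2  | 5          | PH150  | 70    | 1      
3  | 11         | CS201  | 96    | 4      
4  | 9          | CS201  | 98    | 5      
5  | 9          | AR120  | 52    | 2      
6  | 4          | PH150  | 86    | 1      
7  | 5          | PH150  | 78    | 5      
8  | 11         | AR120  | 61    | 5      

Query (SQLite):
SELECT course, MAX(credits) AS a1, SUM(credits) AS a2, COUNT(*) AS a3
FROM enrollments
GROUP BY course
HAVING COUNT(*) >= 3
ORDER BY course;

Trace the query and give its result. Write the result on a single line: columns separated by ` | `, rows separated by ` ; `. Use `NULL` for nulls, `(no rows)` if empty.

PH150 | 5 | 7 | 3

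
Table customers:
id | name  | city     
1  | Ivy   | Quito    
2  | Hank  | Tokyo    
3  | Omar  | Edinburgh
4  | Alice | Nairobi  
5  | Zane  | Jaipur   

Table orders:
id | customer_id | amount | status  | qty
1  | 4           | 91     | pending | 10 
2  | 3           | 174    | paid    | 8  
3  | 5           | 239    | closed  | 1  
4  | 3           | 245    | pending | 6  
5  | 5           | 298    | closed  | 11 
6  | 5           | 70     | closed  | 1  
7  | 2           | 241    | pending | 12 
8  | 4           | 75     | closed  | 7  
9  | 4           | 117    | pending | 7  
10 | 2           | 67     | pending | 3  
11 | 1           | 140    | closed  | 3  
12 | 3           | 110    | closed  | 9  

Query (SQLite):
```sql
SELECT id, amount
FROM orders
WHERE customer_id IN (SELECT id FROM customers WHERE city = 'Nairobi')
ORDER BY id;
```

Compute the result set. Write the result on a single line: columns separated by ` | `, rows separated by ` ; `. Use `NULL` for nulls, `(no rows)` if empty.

Inner query: customers.id where city = 'Nairobi'.
Outer: keep orders rows whose customer_id is in that set.
Inner query → {4}

1 | 91 ; 8 | 75 ; 9 | 117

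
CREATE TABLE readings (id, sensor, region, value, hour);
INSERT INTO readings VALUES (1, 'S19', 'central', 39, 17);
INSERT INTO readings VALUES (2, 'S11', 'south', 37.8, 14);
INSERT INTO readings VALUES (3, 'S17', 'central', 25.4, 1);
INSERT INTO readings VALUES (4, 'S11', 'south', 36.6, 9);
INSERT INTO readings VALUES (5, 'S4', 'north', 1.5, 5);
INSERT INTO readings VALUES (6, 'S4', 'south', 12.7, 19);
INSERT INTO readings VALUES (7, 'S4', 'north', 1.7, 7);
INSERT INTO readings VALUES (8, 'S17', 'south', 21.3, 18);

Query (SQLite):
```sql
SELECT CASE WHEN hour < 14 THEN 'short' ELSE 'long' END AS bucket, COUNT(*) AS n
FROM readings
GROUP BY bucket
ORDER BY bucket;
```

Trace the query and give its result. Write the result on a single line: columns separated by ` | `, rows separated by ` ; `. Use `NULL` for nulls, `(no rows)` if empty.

Bucket rows by hour < 14 → 'short' else 'long'; count each bucket.

long | 4 ; short | 4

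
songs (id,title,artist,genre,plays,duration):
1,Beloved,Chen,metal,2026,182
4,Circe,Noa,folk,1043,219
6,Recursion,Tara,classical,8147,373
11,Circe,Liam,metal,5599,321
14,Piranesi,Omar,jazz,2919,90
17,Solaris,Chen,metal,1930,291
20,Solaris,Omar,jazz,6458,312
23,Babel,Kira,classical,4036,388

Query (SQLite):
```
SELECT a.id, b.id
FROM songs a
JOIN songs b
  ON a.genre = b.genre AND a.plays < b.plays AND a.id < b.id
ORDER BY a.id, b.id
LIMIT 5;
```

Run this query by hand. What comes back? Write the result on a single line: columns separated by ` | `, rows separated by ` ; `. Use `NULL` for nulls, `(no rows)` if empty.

Pairs (a,b) with same genre, a.plays < b.plays, a.id < b.id.
genre groups: classical:{6,23} folk:{4} jazz:{14,20} metal:{1,11,17}
Ordered by (a.id, b.id); first 5.

1 | 11 ; 14 | 20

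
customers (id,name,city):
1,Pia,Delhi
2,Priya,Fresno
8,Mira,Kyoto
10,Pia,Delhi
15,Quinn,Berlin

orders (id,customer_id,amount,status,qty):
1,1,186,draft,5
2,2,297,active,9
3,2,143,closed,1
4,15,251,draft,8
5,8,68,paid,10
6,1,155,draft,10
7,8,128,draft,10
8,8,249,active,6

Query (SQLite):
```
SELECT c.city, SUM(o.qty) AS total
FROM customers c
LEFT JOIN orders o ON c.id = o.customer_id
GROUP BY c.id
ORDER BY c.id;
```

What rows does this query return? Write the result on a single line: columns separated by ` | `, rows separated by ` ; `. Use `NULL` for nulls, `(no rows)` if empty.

Delhi | 15 ; Fresno | 10 ; Kyoto | 26 ; Delhi | NULL ; Berlin | 8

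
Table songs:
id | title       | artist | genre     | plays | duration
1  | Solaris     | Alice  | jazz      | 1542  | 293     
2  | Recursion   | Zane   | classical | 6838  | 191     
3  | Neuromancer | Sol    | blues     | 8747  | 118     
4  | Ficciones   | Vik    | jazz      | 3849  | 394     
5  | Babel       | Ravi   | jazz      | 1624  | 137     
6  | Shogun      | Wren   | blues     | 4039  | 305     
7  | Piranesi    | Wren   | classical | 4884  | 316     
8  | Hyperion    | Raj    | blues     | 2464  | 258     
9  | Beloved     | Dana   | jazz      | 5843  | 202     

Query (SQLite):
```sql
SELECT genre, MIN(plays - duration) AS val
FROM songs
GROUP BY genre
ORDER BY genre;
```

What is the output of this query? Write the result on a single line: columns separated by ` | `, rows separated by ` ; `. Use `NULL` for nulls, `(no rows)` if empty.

For each row compute plays - duration.
Group by genre; take MIN of the expression per group.
  blues: ids {3, 6, 8} → MIN(plays - duration)=2206
  classical: ids {2, 7} → MIN(plays - duration)=4568
  jazz: ids {1, 4, 5, 9} → MIN(plays - duration)=1249

blues | 2206 ; classical | 4568 ; jazz | 1249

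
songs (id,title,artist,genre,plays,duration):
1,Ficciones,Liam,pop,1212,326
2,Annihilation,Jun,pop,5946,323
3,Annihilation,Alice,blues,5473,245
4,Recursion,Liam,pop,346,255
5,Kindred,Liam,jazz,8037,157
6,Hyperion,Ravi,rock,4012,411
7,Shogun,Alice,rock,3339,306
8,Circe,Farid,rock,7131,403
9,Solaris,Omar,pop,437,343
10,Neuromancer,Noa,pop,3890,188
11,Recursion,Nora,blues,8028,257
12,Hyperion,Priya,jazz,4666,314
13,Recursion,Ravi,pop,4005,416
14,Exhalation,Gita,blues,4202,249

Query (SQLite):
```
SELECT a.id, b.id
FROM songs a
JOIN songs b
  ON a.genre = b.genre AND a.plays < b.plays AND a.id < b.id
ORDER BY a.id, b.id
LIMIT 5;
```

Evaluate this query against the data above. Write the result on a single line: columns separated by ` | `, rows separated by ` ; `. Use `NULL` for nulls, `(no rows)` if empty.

1 | 2 ; 1 | 10 ; 1 | 13 ; 3 | 11 ; 4 | 9

Pairs (a,b) with same genre, a.plays < b.plays, a.id < b.id.
genre groups: blues:{3,11,14} jazz:{5,12} pop:{1,2,4,9,10,13} rock:{6,7,8}
Ordered by (a.id, b.id); first 5.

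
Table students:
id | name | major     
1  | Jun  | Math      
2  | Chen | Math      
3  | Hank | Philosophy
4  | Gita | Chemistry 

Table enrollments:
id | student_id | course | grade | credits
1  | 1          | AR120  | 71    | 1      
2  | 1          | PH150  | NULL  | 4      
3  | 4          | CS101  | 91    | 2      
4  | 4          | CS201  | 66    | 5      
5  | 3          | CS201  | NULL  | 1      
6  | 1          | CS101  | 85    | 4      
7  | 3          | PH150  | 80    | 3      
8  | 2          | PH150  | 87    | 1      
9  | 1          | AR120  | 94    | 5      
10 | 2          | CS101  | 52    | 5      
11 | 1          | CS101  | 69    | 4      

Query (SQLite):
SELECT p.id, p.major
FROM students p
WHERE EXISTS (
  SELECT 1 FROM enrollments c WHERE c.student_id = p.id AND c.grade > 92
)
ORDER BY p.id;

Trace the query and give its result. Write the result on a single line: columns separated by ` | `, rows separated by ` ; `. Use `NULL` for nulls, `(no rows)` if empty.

For each students row, check whether any enrollments with matching student_id has grade > 92.
Keep rows where that is true.

1 | Math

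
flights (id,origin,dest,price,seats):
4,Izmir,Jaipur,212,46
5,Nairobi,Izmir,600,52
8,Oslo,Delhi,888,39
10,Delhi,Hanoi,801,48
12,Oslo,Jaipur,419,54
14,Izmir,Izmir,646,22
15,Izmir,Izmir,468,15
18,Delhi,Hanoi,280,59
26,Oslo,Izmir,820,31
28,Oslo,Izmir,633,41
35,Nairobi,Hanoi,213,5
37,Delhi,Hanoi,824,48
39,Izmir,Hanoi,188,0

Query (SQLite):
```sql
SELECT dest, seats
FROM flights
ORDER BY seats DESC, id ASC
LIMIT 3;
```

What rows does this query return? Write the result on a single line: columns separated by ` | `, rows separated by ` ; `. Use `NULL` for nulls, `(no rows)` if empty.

Sort by seats desc, tiebreak id asc: (59, id=18), (54, id=12), (52, id=5), (48, id=10), (48, id=37), (46, id=4) …. Take first 3.

Hanoi | 59 ; Jaipur | 54 ; Izmir | 52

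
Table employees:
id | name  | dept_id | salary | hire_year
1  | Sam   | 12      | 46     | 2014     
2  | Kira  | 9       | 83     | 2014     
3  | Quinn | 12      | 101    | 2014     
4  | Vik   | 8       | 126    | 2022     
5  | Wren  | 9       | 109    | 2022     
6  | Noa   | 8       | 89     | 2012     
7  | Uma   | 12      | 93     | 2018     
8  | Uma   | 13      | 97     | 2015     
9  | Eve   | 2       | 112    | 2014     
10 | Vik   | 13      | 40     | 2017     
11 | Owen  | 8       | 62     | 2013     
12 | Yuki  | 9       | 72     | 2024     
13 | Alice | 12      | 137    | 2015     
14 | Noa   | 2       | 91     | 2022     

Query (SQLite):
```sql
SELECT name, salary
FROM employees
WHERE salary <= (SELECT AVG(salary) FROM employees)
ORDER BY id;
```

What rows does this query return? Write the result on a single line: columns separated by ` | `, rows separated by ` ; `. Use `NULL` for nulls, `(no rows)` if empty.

Sam | 46 ; Kira | 83 ; Noa | 89 ; Vik | 40 ; Owen | 62 ; Yuki | 72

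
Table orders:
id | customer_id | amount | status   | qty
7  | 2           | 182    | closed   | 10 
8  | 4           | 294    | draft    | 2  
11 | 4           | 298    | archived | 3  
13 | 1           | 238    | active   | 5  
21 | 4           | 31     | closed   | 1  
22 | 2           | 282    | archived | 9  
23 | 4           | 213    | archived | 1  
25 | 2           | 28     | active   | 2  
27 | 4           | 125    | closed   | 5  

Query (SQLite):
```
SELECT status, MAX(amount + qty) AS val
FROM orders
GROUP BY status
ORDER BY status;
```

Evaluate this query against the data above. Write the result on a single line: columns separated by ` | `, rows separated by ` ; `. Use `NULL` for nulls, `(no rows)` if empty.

For each row compute amount + qty.
Group by status; take MAX of the expression per group.
  active: ids {13, 25} → MAX(amount + qty)=243
  archived: ids {11, 22, 23} → MAX(amount + qty)=301
  closed: ids {7, 21, 27} → MAX(amount + qty)=192
  draft: ids {8} → MAX(amount + qty)=296

active | 243 ; archived | 301 ; closed | 192 ; draft | 296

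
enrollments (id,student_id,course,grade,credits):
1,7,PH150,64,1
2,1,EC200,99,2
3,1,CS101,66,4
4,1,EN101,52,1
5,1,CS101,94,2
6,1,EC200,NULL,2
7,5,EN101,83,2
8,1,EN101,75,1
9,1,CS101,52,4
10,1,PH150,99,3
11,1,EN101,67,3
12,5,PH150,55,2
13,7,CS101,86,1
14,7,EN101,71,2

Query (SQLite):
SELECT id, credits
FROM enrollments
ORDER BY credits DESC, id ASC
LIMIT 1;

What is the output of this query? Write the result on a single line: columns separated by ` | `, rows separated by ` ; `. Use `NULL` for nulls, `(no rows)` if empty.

3 | 4

Sort by credits desc, tiebreak id asc: (4, id=3), (4, id=9), (3, id=10), (3, id=11) …. Take first 1.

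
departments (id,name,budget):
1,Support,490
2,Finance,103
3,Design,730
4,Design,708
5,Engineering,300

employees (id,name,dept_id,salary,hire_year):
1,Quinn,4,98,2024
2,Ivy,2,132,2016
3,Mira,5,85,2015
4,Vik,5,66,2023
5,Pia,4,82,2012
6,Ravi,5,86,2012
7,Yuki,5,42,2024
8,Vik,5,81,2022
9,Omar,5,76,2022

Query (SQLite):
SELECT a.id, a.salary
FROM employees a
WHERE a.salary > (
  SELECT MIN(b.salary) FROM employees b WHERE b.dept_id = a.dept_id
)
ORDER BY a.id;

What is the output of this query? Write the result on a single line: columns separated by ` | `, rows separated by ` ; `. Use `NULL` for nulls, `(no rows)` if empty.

For each employees row a, compute MIN(salary) over rows sharing a.dept_id.
Keep row a if a.salary > that per-group MIN.
  dept_id=2: MIN(salary) = 132
  dept_id=4: MIN(salary) = 82
  dept_id=5: MIN(salary) = 42

1 | 98 ; 3 | 85 ; 4 | 66 ; 6 | 86 ; 8 | 81 ; 9 | 76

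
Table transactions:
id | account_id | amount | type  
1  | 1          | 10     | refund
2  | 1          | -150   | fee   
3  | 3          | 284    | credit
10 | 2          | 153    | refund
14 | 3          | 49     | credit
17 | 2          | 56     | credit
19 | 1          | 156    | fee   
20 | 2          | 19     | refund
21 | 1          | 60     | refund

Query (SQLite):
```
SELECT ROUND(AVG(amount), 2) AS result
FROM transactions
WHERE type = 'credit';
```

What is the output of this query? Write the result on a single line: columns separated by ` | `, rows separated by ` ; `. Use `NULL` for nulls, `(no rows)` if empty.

129.67

Rows where type='credit' → amount values: [284, 49, 56].
AVG = 389 / 3 (rounded to 2 dp).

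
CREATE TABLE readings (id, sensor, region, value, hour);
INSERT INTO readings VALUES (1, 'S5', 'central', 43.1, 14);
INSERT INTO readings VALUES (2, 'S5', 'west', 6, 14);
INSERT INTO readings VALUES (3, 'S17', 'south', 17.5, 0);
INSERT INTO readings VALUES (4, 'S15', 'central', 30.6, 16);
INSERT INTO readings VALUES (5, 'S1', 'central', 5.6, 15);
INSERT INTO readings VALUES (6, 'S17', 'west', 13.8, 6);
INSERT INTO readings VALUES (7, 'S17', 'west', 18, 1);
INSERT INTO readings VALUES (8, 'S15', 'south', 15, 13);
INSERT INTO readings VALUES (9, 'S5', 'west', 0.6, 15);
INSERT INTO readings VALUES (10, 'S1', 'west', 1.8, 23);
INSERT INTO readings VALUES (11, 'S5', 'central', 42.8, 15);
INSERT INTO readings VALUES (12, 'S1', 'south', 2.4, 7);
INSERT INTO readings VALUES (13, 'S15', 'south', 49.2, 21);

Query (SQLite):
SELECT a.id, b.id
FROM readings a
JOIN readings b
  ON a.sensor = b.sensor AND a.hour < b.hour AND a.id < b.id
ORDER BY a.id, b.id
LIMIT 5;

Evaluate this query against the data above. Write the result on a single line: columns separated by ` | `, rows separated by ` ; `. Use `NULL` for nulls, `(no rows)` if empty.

1 | 9 ; 1 | 11 ; 2 | 9 ; 2 | 11 ; 3 | 6

Pairs (a,b) with same sensor, a.hour < b.hour, a.id < b.id.
sensor groups: S1:{5,10,12} S15:{4,8,13} S17:{3,6,7} S5:{1,2,9,11}
Ordered by (a.id, b.id); first 5.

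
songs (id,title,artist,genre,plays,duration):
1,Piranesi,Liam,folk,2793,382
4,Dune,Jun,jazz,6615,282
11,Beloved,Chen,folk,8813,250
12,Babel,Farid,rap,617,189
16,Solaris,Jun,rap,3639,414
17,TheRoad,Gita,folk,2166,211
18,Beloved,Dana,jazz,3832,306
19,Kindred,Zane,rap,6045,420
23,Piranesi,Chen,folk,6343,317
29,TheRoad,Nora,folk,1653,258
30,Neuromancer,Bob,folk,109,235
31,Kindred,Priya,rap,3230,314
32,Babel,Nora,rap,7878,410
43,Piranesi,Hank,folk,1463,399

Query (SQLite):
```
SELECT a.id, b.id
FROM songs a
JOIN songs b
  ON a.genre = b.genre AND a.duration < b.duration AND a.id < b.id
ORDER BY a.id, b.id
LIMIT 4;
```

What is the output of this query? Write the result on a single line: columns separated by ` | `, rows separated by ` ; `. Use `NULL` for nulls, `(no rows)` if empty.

1 | 43 ; 4 | 18 ; 11 | 23 ; 11 | 29

Pairs (a,b) with same genre, a.duration < b.duration, a.id < b.id.
genre groups: folk:{1,11,17,23,29,30,43} jazz:{4,18} rap:{12,16,19,31,32}
Ordered by (a.id, b.id); first 4.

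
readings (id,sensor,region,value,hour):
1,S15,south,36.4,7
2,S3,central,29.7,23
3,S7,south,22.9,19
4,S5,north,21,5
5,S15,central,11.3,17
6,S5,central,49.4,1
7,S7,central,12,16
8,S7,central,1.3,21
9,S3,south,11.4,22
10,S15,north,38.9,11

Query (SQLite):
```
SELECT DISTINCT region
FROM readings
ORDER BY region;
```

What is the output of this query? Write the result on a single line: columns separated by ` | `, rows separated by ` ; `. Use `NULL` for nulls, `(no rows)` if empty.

central ; north ; south

Collect distinct region values from readings.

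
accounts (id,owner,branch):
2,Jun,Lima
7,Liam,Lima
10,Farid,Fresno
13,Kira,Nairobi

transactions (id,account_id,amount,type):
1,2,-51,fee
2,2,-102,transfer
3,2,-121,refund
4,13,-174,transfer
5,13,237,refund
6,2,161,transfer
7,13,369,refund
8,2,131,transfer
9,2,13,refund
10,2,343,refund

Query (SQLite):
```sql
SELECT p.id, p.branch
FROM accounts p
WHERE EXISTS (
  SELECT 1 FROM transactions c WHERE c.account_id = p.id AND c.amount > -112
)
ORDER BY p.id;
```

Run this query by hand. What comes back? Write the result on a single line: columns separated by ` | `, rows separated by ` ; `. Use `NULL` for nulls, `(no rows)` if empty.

2 | Lima ; 13 | Nairobi

For each accounts row, check whether any transactions with matching account_id has amount > -112.
Keep rows where that is true.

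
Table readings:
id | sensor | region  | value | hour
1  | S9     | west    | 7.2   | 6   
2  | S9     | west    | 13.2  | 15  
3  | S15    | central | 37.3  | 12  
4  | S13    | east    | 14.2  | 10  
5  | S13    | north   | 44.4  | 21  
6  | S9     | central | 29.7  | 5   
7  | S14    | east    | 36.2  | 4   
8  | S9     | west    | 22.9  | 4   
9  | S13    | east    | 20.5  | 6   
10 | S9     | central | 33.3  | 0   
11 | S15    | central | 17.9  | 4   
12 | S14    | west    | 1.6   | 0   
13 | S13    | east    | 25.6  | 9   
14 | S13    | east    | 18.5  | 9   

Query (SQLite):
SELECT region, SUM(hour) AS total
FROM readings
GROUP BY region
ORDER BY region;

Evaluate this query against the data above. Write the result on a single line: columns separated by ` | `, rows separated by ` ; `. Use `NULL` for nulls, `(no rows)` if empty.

Partition readings by region; compute SUM(hour) within each group.
  central: ids {3, 6, 10, 11} → SUM(hour)=21
  east: ids {4, 7, 9, 13, 14} → SUM(hour)=38
  north: ids {5} → SUM(hour)=21
  west: ids {1, 2, 8, 12} → SUM(hour)=25

central | 21 ; east | 38 ; north | 21 ; west | 25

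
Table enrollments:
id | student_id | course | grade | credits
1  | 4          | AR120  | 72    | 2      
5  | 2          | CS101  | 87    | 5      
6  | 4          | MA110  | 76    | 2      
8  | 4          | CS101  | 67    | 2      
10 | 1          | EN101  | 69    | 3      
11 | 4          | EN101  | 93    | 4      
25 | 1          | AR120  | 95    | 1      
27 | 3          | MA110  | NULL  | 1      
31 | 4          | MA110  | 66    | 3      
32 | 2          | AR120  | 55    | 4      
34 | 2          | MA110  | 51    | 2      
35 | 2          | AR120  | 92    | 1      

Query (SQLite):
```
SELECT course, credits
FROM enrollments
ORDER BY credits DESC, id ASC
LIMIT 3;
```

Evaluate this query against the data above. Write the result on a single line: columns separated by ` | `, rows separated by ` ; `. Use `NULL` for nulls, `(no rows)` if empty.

Sort by credits desc, tiebreak id asc: (5, id=5), (4, id=11), (4, id=32), (3, id=10), (3, id=31), (2, id=1) …. Take first 3.

CS101 | 5 ; EN101 | 4 ; AR120 | 4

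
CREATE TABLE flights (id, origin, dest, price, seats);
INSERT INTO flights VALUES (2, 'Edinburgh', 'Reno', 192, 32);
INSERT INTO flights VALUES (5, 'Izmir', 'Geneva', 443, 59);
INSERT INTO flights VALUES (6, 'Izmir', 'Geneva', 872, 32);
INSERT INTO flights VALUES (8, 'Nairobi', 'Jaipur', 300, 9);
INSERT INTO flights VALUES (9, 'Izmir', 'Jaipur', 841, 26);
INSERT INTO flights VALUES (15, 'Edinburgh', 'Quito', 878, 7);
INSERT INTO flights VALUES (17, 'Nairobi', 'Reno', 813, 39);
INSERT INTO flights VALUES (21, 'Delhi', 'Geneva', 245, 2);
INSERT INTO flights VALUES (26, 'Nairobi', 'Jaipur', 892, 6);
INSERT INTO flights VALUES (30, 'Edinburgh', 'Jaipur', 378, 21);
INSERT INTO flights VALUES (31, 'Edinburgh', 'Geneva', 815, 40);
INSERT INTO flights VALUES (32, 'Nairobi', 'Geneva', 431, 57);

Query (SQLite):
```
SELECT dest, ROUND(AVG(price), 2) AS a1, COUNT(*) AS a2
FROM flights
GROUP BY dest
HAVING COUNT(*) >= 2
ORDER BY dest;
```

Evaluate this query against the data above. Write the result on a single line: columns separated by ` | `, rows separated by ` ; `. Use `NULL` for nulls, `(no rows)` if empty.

Group flights by dest.
Per group compute: ROUND(AVG(price), 2), COUNT(*).
HAVING: drop groups with fewer than 2 rows.
  Geneva: ids {5, 6, 21, 31, 32} → ROUND(AVG(price), 2)=561.2, COUNT(*)=5
  Jaipur: ids {8, 9, 26, 30} → ROUND(AVG(price), 2)=602.75, COUNT(*)=4
  Quito: ids {15} → ROUND(AVG(price), 2)=878, COUNT(*)=1
  Reno: ids {2, 17} → ROUND(AVG(price), 2)=502.5, COUNT(*)=2

Geneva | 561.2 | 5 ; Jaipur | 602.75 | 4 ; Reno | 502.5 | 2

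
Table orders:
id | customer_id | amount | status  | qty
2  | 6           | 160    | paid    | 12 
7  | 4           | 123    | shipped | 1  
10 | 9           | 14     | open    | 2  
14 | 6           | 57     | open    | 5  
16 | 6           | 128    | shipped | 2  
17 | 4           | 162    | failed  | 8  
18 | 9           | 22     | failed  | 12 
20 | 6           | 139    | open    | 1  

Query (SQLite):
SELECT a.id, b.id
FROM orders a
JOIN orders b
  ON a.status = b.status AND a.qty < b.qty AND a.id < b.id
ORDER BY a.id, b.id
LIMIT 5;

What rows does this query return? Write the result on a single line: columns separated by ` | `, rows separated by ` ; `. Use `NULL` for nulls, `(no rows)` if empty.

7 | 16 ; 10 | 14 ; 17 | 18

Pairs (a,b) with same status, a.qty < b.qty, a.id < b.id.
status groups: failed:{17,18} open:{10,14,20} paid:{2} shipped:{7,16}
Ordered by (a.id, b.id); first 5.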